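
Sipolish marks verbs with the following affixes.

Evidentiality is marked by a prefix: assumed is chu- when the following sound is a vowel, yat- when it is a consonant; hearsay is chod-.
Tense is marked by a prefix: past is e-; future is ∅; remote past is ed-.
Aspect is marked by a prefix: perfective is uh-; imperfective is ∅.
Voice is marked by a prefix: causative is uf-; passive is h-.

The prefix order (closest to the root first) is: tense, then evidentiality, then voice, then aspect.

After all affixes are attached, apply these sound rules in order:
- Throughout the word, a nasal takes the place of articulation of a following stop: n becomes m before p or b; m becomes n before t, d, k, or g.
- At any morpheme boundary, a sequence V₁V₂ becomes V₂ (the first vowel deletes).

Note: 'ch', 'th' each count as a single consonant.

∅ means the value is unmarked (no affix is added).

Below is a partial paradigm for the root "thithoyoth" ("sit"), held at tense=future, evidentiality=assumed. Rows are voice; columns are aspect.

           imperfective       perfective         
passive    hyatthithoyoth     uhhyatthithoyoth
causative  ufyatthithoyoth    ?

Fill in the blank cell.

tense = future: zero marking, form stays thithoyoth.
Attach evidentiality assumed yat- (before consonant 'th') → yatthithoyoth.
Attach voice causative uf- → ufyatthithoyoth.
Attach aspect perfective uh- → uhufyatthithoyoth.
Nasal assimilation: no change.
Vowel deletion: no change.

uhufyatthithoyoth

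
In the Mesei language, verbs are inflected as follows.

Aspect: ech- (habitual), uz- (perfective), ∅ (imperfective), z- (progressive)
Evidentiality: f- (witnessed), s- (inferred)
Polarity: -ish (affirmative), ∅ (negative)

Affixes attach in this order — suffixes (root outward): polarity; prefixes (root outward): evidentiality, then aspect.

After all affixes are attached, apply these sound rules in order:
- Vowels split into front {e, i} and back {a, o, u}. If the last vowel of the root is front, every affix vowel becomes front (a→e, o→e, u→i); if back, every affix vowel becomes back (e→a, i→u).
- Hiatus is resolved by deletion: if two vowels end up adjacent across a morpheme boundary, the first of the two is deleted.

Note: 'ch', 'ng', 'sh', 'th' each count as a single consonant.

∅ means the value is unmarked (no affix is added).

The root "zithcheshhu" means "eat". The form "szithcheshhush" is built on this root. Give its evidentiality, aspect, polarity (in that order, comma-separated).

Segment: s-zithcheshhu-ish.
evidentiality: s- → inferred.
aspect: ∅ → imperfective.
polarity: -ish → affirmative.

inferred, imperfective, affirmative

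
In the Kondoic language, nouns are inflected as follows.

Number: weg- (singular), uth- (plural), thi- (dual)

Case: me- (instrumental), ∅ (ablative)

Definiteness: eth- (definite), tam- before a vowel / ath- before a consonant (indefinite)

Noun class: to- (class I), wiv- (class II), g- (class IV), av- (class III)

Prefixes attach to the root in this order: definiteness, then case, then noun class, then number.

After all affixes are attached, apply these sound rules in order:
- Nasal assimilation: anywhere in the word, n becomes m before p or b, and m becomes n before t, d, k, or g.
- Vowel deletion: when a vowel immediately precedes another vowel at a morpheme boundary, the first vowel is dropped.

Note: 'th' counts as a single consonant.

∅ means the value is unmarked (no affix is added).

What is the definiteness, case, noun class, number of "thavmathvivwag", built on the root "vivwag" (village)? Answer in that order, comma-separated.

Segment: thi-av-me-ath-vivwag.
definiteness: tam/ath- → indefinite.
case: me- → instrumental.
noun class: av- → class III.
number: thi- → dual.

indefinite, instrumental, class III, dual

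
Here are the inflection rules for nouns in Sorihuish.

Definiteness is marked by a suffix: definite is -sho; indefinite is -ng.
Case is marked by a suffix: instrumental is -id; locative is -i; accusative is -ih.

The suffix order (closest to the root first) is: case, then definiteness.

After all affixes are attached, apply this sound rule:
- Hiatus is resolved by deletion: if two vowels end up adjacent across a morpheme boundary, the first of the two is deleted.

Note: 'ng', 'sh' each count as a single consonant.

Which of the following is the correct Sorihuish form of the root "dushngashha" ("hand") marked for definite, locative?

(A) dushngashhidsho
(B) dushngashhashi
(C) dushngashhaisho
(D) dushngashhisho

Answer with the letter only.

D

Attach case locative -i → dushngashhai.
Attach definiteness definite -sho → dushngashhaisho.
Apply vowel deletion: dushngashhaisho → dushngashhisho.
So the correct form is dushngashhisho, option (D).
(B) dushngashhashi is wrong: it has the affixes in the wrong order.
(A) dushngashhidsho is wrong: it uses instrumental instead of locative for case.
(C) dushngashhaisho is wrong: it fails to apply the sound rule(s).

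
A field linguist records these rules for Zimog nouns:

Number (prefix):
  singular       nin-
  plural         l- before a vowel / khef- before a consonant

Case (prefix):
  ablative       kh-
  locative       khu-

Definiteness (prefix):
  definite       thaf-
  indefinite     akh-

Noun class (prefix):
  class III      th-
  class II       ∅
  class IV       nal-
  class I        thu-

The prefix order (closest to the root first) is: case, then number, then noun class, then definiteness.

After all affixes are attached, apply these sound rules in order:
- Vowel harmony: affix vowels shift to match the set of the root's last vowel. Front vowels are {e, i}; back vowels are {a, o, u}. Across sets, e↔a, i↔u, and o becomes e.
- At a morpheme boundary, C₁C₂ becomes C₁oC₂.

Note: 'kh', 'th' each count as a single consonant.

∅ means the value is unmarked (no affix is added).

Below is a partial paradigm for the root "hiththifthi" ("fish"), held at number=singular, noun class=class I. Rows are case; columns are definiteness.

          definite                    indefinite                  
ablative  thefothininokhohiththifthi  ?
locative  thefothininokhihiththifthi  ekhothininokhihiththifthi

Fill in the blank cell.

Attach case ablative kh- → khhiththifthi.
Attach number singular nin- → ninkhhiththifthi.
Attach noun class class I thu- → thuninkhhiththifthi.
Attach definiteness indefinite akh- → akhthuninkhhiththifthi.
Apply vowel harmony: akhthuninkhhiththifthi → ekhthininkhhiththifthi.
Apply epenthesis: ekhthininkhhiththifthi → ekhothininokhohiththifthi.

ekhothininokhohiththifthi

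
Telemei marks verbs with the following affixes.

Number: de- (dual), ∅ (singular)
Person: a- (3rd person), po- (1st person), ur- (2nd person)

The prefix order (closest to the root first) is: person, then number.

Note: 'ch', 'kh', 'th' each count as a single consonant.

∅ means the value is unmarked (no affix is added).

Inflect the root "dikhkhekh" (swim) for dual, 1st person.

Attach person 1st person po- → podikhkhekh.
Attach number dual de- → depodikhkhekh.

depodikhkhekh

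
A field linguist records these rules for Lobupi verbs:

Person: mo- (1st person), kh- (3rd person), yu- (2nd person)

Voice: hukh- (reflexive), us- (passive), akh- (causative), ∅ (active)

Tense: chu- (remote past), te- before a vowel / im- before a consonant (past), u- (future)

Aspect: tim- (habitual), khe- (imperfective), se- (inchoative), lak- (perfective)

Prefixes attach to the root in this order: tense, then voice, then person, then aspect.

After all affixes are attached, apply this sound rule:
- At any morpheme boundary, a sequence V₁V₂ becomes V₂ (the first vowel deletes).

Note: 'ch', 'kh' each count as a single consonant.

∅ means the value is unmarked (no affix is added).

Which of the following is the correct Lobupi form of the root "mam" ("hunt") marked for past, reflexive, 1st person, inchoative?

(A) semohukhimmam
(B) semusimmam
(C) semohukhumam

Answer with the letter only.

A

Attach tense past im- (before consonant 'm') → immam.
Attach voice reflexive hukh- → hukhimmam.
Attach person 1st person mo- → mohukhimmam.
Attach aspect inchoative se- → semohukhimmam.
Vowel deletion: no change.
So the correct form is semohukhimmam, option (A).
(C) semohukhumam is wrong: it uses future instead of past for tense.
(B) semusimmam is wrong: it uses passive instead of reflexive for voice.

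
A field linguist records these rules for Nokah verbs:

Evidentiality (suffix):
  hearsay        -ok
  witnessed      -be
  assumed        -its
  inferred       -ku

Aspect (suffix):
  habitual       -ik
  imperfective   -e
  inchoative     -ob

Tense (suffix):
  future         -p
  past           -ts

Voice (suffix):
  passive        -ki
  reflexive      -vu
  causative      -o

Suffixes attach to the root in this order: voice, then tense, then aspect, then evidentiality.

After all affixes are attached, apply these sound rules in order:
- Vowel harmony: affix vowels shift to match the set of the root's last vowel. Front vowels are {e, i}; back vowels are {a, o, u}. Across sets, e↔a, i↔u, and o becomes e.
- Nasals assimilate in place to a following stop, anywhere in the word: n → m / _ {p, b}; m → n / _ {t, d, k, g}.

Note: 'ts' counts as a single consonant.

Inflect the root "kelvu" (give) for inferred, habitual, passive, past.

kelvukutsukku

Attach voice passive -ki → kelvuki.
Attach tense past -ts → kelvukits.
Attach aspect habitual -ik → kelvukitsik.
Attach evidentiality inferred -ku → kelvukitsikku.
Apply vowel harmony: kelvukitsikku → kelvukutsukku.
Nasal assimilation: no change.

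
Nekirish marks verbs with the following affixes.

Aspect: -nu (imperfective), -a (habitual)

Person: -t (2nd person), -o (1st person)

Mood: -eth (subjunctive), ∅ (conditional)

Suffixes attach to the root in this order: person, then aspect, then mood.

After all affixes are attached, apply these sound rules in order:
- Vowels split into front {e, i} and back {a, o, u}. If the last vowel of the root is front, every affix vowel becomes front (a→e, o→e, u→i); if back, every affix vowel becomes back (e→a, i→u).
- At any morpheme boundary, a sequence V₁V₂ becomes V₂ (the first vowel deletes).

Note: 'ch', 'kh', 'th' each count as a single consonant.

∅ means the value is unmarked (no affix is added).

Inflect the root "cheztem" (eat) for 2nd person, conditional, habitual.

cheztemte

Attach person 2nd person -t → cheztemt.
Attach aspect habitual -a → cheztemta.
mood = conditional: zero marking, form stays cheztemta.
Apply vowel harmony: cheztemta → cheztemte.
Vowel deletion: no change.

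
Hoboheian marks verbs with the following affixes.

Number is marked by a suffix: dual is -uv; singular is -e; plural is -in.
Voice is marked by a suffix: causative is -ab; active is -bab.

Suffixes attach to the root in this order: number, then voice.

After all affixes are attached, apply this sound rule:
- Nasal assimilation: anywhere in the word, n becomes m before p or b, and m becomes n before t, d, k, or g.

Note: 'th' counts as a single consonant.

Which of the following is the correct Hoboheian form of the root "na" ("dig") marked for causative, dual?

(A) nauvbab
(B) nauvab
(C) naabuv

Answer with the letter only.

Attach number dual -uv → nauv.
Attach voice causative -ab → nauvab.
Nasal assimilation: no change.
So the correct form is nauvab, option (B).
(C) naabuv is wrong: it has the affixes in the wrong order.
(A) nauvbab is wrong: it uses active instead of causative for voice.

B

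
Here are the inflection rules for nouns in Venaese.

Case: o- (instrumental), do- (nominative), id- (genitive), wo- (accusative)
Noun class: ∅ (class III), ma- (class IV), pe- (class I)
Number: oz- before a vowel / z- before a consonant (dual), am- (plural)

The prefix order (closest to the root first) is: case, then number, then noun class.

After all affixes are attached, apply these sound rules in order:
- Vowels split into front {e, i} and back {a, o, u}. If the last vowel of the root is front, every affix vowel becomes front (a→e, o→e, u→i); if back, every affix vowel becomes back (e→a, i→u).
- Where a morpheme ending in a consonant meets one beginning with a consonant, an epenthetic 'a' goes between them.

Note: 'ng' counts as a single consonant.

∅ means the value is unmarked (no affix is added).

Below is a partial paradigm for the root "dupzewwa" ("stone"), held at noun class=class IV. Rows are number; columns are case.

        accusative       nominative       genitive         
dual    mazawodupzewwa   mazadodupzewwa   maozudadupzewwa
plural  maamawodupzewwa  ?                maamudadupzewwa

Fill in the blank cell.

maamadodupzewwa

Attach case nominative do- → dodupzewwa.
Attach number plural am- → amdodupzewwa.
Attach noun class class IV ma- → maamdodupzewwa.
Vowel harmony: no change.
Apply epenthesis: maamdodupzewwa → maamadodupzewwa.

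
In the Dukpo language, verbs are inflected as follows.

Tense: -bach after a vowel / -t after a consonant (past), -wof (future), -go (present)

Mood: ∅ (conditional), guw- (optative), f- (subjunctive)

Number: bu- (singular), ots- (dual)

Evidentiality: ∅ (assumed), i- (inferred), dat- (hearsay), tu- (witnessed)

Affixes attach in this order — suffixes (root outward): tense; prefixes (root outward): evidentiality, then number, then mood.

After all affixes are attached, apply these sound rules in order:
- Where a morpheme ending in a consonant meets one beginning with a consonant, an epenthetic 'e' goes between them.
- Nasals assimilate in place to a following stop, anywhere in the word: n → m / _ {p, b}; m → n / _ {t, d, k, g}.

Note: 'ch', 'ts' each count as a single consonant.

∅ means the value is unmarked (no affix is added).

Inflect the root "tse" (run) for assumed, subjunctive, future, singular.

febutsewof

evidentiality = assumed: zero marking, form stays tse.
Attach tense future -wof → tsewof.
Attach number singular bu- → butsewof.
Attach mood subjunctive f- → fbutsewof.
Apply epenthesis: fbutsewof → febutsewof.
Nasal assimilation: no change.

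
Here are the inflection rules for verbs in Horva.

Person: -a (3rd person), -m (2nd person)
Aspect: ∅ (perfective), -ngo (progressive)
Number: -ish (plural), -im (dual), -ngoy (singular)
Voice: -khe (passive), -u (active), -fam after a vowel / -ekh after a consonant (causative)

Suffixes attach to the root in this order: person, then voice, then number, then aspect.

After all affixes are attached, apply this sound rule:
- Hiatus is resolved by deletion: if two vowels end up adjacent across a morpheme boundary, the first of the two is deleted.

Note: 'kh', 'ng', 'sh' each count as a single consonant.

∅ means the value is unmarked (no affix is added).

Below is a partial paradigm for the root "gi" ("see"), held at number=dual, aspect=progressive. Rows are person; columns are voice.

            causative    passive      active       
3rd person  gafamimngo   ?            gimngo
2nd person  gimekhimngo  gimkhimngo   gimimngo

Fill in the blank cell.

gakhimngo

Attach person 3rd person -a → gia.
Attach voice passive -khe → giakhe.
Attach number dual -im → giakheim.
Attach aspect progressive -ngo → giakheimngo.
Apply vowel deletion: giakheimngo → gakhimngo.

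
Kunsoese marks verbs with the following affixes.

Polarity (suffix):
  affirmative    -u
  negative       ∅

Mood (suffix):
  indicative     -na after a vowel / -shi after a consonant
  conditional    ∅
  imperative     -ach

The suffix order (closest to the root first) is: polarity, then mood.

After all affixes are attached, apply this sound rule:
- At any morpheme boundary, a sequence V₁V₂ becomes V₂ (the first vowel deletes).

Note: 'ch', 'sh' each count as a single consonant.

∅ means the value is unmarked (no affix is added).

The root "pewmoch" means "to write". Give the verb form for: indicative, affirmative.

pewmochuna

Attach polarity affirmative -u → pewmochu.
Attach mood indicative -na (after vowel 'u') → pewmochuna.
Vowel deletion: no change.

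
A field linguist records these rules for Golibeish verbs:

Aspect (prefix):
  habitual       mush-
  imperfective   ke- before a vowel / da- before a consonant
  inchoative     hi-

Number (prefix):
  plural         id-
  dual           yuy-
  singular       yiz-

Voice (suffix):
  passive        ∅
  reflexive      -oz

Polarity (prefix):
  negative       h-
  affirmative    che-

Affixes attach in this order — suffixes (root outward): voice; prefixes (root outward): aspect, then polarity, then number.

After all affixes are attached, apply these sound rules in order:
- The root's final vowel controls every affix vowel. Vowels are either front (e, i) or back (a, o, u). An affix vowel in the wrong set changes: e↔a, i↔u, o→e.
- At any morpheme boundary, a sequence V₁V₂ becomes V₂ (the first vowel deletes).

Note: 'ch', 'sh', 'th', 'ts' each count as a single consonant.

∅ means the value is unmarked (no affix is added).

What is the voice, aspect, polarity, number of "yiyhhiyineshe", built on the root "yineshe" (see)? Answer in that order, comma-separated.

Segment: yuy-h-hi-yineshe.
voice: ∅ → passive.
aspect: hi- → inchoative.
polarity: h- → negative.
number: yuy- → dual.

passive, inchoative, negative, dual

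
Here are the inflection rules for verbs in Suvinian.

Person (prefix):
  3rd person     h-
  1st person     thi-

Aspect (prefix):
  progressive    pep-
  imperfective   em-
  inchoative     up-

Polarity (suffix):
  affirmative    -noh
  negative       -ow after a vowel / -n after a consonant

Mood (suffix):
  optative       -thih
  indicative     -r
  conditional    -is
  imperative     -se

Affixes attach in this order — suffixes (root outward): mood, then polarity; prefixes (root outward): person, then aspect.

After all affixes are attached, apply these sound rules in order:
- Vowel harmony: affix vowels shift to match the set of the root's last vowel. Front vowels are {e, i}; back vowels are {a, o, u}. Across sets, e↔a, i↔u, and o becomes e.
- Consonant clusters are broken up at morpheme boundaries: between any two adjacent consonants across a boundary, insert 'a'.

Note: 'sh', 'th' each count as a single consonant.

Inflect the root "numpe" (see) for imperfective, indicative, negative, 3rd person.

emahanumperan

Attach person 3rd person h- → hnumpe.
Attach aspect imperfective em- → emhnumpe.
Attach mood indicative -r → emhnumper.
Attach polarity negative -n (after consonant 'r') → emhnumpern.
Vowel harmony: no change.
Apply epenthesis: emhnumpern → emahanumperan.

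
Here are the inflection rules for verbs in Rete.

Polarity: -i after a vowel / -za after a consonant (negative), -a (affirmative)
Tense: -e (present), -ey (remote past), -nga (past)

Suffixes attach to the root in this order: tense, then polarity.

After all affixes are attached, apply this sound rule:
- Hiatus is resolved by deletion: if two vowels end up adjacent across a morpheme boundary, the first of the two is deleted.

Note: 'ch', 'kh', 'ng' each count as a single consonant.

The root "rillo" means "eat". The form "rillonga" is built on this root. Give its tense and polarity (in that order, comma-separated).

past, affirmative

Segment: rillo-nga-a.
tense: -nga → past.
polarity: -a → affirmative.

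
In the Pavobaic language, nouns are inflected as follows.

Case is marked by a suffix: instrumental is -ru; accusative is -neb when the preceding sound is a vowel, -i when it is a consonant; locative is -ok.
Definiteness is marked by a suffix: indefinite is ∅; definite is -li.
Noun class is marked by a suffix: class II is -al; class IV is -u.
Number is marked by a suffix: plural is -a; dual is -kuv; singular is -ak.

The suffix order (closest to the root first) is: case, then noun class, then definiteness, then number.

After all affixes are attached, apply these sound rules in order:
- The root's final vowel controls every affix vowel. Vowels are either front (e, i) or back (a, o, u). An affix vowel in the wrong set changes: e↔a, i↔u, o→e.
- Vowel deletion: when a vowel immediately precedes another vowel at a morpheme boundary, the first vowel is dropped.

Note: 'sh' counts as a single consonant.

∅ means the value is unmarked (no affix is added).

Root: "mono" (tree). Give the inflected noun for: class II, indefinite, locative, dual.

monokalkuv

Attach case locative -ok → monook.
Attach noun class class II -al → monookal.
definiteness = indefinite: zero marking, form stays monookal.
Attach number dual -kuv → monookalkuv.
Vowel harmony: no change.
Apply vowel deletion: monookalkuv → monokalkuv.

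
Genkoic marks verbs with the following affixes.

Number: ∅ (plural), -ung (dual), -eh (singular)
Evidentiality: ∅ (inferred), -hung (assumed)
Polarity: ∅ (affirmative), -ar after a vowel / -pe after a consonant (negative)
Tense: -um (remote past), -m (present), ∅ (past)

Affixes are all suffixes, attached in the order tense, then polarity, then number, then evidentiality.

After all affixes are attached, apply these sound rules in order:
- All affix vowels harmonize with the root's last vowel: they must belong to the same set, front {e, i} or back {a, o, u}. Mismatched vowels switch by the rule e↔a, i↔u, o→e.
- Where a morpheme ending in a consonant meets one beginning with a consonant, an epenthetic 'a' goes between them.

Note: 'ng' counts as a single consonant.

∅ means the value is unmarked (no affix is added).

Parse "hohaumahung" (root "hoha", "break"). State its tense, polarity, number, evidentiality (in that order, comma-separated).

Segment: hoha-um-hung.
tense: -um → remote past.
polarity: ∅ → affirmative.
number: ∅ → plural.
evidentiality: -hung → assumed.

remote past, affirmative, plural, assumed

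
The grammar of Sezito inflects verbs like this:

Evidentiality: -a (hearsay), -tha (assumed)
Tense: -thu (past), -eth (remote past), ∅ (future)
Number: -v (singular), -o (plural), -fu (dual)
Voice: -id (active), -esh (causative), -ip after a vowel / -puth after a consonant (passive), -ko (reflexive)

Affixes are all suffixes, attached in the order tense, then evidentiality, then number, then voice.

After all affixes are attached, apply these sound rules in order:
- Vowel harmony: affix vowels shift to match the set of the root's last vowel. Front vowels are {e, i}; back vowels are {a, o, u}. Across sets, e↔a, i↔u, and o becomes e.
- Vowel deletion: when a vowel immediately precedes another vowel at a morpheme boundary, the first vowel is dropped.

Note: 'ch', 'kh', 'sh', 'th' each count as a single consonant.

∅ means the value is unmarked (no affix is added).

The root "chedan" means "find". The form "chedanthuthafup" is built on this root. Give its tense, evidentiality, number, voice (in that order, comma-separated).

past, assumed, dual, passive

Segment: chedan-thu-tha-fu-ip.
tense: -thu → past.
evidentiality: -tha → assumed.
number: -fu → dual.
voice: -ip/puth → passive.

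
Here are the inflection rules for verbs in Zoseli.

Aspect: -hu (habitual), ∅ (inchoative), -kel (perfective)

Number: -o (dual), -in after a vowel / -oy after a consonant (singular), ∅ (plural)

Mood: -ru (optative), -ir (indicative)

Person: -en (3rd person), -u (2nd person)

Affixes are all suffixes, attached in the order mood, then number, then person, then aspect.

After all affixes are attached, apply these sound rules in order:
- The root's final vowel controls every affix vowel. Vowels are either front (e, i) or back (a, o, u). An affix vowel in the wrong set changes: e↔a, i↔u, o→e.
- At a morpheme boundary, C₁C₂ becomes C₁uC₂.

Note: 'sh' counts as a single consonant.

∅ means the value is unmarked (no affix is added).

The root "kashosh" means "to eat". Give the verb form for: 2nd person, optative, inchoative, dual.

kashoshuruou

Attach mood optative -ru → kashoshru.
Attach number dual -o → kashoshruo.
Attach person 2nd person -u → kashoshruou.
aspect = inchoative: zero marking, form stays kashoshruou.
Vowel harmony: no change.
Apply epenthesis: kashoshruou → kashoshuruou.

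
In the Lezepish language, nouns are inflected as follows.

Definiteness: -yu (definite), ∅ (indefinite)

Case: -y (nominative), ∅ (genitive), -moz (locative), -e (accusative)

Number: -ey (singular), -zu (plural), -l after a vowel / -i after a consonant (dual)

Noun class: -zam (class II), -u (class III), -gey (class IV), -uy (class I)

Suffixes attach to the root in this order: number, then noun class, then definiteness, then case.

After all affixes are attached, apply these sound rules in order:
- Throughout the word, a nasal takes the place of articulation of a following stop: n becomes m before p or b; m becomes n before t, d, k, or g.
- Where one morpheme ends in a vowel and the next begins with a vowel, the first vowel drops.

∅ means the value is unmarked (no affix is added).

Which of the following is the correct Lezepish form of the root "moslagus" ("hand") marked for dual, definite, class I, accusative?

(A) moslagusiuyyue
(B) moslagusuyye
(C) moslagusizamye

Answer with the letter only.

Attach number dual -i (after consonant 's') → moslagusi.
Attach noun class class I -uy → moslagusiuy.
Attach definiteness definite -yu → moslagusiuyyu.
Attach case accusative -e → moslagusiuyyue.
Nasal assimilation: no change.
Apply vowel deletion: moslagusiuyyue → moslagusuyye.
So the correct form is moslagusuyye, option (B).
(A) moslagusiuyyue is wrong: it fails to apply the sound rule(s).
(C) moslagusizamye is wrong: it uses class II instead of class I for noun class.

B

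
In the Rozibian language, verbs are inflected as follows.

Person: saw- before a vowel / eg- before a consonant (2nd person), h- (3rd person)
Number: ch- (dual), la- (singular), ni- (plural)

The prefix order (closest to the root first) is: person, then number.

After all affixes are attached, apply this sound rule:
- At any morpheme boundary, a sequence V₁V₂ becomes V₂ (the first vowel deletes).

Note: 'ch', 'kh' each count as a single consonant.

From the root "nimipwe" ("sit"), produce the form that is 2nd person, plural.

Attach person 2nd person eg- (before consonant 'n') → egnimipwe.
Attach number plural ni- → niegnimipwe.
Apply vowel deletion: niegnimipwe → negnimipwe.

negnimipwe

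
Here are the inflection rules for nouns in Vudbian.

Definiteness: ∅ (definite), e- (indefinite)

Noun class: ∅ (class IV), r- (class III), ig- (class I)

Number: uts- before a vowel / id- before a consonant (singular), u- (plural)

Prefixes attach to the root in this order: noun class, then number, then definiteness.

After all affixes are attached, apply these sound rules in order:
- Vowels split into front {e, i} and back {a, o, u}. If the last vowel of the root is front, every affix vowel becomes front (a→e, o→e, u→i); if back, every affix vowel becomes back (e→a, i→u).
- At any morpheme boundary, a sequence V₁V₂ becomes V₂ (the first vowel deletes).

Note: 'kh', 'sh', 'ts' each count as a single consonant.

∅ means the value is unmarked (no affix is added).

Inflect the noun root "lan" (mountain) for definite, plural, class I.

Attach noun class class I ig- → iglan.
Attach number plural u- → uiglan.
definiteness = definite: zero marking, form stays uiglan.
Apply vowel harmony: uiglan → uuglan.
Apply vowel deletion: uuglan → uglan.

uglan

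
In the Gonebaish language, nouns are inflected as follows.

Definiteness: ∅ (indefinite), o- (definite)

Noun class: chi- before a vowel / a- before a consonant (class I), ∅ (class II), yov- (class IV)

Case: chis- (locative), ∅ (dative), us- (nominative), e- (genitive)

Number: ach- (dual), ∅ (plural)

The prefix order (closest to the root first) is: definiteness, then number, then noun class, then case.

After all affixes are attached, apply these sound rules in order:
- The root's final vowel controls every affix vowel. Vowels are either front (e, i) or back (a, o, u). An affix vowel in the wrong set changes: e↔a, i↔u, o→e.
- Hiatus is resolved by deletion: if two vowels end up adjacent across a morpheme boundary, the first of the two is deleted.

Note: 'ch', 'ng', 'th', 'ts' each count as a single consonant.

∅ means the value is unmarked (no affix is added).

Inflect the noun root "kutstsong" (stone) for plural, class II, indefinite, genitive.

definiteness = indefinite: zero marking, form stays kutstsong.
number = plural: zero marking, form stays kutstsong.
noun class = class II: zero marking, form stays kutstsong.
Attach case genitive e- → ekutstsong.
Apply vowel harmony: ekutstsong → akutstsong.
Vowel deletion: no change.

akutstsong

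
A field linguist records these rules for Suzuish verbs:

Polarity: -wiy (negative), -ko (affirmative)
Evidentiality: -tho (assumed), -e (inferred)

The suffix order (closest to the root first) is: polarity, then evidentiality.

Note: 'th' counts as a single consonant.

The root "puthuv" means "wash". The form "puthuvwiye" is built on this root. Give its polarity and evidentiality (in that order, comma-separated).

negative, inferred

Segment: puthuv-wiy-e.
polarity: -wiy → negative.
evidentiality: -e → inferred.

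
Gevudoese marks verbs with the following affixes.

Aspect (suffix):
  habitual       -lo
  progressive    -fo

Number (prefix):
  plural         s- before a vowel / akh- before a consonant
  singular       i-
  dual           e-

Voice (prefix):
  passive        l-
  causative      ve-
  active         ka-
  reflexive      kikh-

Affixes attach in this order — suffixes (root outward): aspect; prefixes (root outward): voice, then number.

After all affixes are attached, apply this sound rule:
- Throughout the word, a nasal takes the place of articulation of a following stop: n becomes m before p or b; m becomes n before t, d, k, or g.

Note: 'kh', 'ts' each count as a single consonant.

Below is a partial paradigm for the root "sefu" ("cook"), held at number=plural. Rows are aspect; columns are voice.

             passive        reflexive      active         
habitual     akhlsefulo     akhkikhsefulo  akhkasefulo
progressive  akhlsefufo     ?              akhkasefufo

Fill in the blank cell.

Attach voice reflexive kikh- → kikhsefu.
Attach aspect progressive -fo → kikhsefufo.
Attach number plural akh- (before consonant 'k') → akhkikhsefufo.
Nasal assimilation: no change.

akhkikhsefufo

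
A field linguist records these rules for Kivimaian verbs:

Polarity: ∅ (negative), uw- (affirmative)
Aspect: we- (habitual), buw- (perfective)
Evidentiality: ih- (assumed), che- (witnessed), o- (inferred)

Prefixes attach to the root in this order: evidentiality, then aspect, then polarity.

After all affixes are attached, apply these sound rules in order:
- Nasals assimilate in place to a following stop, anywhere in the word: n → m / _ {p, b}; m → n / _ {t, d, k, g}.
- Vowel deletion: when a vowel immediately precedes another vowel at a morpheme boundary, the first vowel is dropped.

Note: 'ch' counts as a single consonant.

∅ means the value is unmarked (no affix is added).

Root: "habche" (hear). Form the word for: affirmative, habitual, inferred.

uwwohabche

Attach evidentiality inferred o- → ohabche.
Attach aspect habitual we- → weohabche.
Attach polarity affirmative uw- → uwweohabche.
Nasal assimilation: no change.
Apply vowel deletion: uwweohabche → uwwohabche.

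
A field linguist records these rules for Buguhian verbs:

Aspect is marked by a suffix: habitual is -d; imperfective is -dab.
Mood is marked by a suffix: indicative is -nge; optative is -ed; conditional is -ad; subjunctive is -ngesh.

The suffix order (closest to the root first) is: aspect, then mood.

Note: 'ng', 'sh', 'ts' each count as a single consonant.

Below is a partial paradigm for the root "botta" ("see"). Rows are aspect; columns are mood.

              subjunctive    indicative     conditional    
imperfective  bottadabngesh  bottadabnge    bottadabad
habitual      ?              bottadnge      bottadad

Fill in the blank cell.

bottadngesh

Attach aspect habitual -d → bottad.
Attach mood subjunctive -ngesh → bottadngesh.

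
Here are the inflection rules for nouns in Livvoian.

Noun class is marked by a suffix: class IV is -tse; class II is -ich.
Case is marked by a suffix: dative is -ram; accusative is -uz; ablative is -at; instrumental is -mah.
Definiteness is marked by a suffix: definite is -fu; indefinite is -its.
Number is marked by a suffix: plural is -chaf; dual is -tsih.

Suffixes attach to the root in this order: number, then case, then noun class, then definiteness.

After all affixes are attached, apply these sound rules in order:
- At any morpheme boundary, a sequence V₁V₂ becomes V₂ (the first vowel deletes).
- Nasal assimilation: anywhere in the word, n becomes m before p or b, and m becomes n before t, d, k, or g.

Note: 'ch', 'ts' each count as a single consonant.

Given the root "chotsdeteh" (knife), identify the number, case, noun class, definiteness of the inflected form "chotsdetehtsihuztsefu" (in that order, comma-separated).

Segment: chotsdeteh-tsih-uz-tse-fu.
number: -tsih → dual.
case: -uz → accusative.
noun class: -tse → class IV.
definiteness: -fu → definite.

dual, accusative, class IV, definite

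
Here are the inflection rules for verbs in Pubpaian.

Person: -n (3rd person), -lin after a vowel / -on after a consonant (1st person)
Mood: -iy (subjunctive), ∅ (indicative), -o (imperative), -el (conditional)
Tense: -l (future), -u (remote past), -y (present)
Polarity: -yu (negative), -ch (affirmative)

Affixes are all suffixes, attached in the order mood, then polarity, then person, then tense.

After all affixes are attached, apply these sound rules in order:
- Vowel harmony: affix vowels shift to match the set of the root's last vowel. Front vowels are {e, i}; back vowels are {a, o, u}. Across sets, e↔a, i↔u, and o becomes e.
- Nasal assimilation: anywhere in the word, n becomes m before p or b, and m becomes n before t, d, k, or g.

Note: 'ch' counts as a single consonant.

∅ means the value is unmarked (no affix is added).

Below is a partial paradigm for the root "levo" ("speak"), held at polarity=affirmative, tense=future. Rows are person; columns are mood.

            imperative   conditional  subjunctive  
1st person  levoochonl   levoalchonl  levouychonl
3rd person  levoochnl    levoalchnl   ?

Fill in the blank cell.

Attach mood subjunctive -iy → levoiy.
Attach polarity affirmative -ch → levoiych.
Attach person 3rd person -n → levoiychn.
Attach tense future -l → levoiychnl.
Apply vowel harmony: levoiychnl → levouychnl.
Nasal assimilation: no change.

levouychnl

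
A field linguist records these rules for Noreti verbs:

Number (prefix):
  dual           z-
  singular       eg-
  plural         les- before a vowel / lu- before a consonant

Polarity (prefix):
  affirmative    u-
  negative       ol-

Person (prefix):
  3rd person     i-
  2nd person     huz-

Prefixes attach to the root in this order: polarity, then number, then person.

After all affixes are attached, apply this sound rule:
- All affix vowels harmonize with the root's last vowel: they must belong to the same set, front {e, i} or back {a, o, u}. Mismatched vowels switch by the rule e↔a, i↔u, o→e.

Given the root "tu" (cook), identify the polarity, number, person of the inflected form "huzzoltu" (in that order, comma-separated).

Segment: huz-z-ol-tu.
polarity: ol- → negative.
number: z- → dual.
person: huz- → 2nd person.

negative, dual, 2nd person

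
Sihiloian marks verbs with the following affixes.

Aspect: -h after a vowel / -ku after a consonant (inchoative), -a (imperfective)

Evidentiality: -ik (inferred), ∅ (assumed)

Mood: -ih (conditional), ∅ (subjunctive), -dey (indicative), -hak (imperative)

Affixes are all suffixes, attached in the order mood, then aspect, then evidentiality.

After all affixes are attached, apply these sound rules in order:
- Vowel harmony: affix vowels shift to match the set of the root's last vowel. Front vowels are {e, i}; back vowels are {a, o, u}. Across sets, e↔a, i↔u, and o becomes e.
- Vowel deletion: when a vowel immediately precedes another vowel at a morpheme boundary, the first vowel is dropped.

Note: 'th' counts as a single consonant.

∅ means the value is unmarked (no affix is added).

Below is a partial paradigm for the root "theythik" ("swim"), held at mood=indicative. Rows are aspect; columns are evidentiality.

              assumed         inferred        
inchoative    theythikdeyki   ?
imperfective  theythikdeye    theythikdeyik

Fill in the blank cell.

Attach mood indicative -dey → theythikdey.
Attach aspect inchoative -ku (after consonant 'y') → theythikdeyku.
Attach evidentiality inferred -ik → theythikdeykuik.
Apply vowel harmony: theythikdeykuik → theythikdeykiik.
Apply vowel deletion: theythikdeykiik → theythikdeykik.

theythikdeykik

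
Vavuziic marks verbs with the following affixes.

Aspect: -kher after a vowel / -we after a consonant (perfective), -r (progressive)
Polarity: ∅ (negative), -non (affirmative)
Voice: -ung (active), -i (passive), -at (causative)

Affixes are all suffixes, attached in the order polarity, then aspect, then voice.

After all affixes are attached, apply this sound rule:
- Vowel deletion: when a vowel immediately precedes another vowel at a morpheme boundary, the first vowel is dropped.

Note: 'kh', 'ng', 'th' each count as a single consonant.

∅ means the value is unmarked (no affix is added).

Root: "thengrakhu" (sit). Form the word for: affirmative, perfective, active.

Attach polarity affirmative -non → thengrakhunon.
Attach aspect perfective -we (after consonant 'n') → thengrakhunonwe.
Attach voice active -ung → thengrakhunonweung.
Apply vowel deletion: thengrakhunonweung → thengrakhunonwung.

thengrakhunonwung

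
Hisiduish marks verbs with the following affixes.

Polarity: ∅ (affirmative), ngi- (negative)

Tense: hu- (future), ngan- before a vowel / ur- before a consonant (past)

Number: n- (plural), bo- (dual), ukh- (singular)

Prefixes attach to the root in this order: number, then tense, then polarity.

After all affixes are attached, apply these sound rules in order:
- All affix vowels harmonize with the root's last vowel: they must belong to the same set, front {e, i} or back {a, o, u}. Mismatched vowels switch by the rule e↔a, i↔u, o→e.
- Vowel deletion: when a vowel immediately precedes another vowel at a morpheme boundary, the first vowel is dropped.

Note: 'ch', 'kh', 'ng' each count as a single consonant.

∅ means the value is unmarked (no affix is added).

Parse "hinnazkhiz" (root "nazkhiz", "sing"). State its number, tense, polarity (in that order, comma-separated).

plural, future, affirmative

Segment: hu-n-nazkhiz.
number: n- → plural.
tense: hu- → future.
polarity: ∅ → affirmative.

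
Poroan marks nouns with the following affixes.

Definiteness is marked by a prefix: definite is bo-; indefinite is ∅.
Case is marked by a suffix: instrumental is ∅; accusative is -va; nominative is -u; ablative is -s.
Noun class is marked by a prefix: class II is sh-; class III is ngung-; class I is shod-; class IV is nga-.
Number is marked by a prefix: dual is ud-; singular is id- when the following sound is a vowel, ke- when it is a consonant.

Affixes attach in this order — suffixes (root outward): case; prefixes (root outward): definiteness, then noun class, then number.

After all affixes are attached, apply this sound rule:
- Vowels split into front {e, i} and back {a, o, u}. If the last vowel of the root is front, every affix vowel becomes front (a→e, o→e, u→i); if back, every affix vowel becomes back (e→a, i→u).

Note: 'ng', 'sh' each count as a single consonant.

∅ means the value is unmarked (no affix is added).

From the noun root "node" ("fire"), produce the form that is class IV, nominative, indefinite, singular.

definiteness = indefinite: zero marking, form stays node.
Attach noun class class IV nga- → nganode.
Attach case nominative -u → nganodeu.
Attach number singular ke- (before consonant 'ng') → kenganodeu.
Apply vowel harmony: kenganodeu → kengenodei.

kengenodei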